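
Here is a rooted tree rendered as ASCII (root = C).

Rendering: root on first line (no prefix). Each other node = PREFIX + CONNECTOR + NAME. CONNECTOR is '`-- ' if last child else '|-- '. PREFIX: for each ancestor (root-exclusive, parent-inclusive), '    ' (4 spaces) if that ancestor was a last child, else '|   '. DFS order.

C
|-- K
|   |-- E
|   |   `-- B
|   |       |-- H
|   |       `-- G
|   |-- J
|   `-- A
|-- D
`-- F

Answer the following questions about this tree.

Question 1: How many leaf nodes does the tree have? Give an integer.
Answer: 6

Derivation:
Leaves (nodes with no children): A, D, F, G, H, J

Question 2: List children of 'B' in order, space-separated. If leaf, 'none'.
Node B's children (from adjacency): H, G

Answer: H G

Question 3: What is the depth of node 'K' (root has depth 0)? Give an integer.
Answer: 1

Derivation:
Path from root to K: C -> K
Depth = number of edges = 1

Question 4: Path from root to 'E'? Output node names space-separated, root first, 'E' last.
Answer: C K E

Derivation:
Walk down from root: C -> K -> E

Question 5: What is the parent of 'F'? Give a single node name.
Answer: C

Derivation:
Scan adjacency: F appears as child of C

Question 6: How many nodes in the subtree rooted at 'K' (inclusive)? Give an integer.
Answer: 7

Derivation:
Subtree rooted at K contains: A, B, E, G, H, J, K
Count = 7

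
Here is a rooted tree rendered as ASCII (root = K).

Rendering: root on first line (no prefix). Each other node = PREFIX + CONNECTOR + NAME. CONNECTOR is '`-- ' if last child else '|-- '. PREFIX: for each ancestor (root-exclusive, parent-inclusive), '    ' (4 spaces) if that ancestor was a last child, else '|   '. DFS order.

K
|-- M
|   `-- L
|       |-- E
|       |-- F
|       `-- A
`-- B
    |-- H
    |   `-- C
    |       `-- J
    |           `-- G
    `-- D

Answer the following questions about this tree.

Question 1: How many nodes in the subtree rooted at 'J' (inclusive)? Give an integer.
Subtree rooted at J contains: G, J
Count = 2

Answer: 2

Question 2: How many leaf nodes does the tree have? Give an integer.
Answer: 5

Derivation:
Leaves (nodes with no children): A, D, E, F, G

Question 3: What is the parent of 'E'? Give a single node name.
Answer: L

Derivation:
Scan adjacency: E appears as child of L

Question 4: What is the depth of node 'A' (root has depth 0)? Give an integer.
Path from root to A: K -> M -> L -> A
Depth = number of edges = 3

Answer: 3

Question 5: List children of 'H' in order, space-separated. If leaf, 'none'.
Node H's children (from adjacency): C

Answer: C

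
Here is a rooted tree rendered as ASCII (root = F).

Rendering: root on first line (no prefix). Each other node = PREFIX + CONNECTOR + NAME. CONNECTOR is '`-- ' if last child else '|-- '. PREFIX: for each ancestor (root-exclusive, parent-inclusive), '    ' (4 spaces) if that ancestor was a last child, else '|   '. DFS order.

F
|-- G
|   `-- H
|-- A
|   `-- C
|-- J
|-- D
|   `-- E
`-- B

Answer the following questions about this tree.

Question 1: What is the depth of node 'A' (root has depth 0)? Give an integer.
Answer: 1

Derivation:
Path from root to A: F -> A
Depth = number of edges = 1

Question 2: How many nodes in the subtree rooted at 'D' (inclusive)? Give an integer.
Subtree rooted at D contains: D, E
Count = 2

Answer: 2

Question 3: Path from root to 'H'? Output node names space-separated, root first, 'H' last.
Answer: F G H

Derivation:
Walk down from root: F -> G -> H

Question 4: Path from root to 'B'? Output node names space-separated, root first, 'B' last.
Walk down from root: F -> B

Answer: F B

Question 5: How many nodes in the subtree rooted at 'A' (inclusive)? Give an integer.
Subtree rooted at A contains: A, C
Count = 2

Answer: 2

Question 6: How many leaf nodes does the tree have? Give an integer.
Answer: 5

Derivation:
Leaves (nodes with no children): B, C, E, H, J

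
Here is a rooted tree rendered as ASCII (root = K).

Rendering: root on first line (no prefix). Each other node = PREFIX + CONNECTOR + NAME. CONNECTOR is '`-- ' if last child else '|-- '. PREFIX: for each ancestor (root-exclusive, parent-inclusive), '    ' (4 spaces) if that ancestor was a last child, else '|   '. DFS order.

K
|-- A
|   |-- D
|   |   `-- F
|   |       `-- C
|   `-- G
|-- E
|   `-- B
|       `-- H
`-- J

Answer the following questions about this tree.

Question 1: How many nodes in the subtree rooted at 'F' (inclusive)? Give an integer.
Subtree rooted at F contains: C, F
Count = 2

Answer: 2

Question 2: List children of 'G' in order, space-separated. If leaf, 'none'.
Answer: none

Derivation:
Node G's children (from adjacency): (leaf)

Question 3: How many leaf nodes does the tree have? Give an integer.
Leaves (nodes with no children): C, G, H, J

Answer: 4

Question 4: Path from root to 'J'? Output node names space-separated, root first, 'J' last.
Walk down from root: K -> J

Answer: K J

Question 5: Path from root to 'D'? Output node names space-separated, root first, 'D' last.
Walk down from root: K -> A -> D

Answer: K A D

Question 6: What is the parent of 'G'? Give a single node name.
Answer: A

Derivation:
Scan adjacency: G appears as child of A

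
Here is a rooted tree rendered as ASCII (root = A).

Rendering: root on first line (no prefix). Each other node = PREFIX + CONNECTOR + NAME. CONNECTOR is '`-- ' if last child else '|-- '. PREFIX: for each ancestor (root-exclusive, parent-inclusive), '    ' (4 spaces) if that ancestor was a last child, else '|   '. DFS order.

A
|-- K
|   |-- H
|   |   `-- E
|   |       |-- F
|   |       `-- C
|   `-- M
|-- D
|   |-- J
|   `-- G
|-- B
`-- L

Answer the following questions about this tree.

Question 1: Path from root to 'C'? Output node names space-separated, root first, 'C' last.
Answer: A K H E C

Derivation:
Walk down from root: A -> K -> H -> E -> C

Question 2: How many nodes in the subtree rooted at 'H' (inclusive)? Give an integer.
Subtree rooted at H contains: C, E, F, H
Count = 4

Answer: 4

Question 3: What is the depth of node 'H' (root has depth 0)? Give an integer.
Path from root to H: A -> K -> H
Depth = number of edges = 2

Answer: 2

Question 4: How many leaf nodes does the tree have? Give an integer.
Answer: 7

Derivation:
Leaves (nodes with no children): B, C, F, G, J, L, M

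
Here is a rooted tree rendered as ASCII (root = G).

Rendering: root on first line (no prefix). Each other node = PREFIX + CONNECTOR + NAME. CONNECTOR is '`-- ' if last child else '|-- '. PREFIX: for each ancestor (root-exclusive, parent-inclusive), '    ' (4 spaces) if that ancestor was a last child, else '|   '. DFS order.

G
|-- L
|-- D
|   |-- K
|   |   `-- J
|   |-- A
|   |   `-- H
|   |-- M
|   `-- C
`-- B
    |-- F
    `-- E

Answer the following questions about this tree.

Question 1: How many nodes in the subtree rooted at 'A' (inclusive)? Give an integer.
Answer: 2

Derivation:
Subtree rooted at A contains: A, H
Count = 2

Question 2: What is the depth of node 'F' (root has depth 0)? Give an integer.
Answer: 2

Derivation:
Path from root to F: G -> B -> F
Depth = number of edges = 2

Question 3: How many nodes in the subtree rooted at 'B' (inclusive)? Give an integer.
Answer: 3

Derivation:
Subtree rooted at B contains: B, E, F
Count = 3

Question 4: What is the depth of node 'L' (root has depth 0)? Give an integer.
Answer: 1

Derivation:
Path from root to L: G -> L
Depth = number of edges = 1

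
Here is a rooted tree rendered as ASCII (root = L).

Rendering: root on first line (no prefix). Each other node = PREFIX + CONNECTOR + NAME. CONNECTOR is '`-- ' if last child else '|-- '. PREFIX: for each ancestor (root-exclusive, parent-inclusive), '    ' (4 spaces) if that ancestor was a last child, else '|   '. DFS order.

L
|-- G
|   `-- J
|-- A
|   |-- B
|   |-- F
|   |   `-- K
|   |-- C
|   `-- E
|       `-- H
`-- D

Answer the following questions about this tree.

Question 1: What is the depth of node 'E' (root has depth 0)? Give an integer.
Answer: 2

Derivation:
Path from root to E: L -> A -> E
Depth = number of edges = 2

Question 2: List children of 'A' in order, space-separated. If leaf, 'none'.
Node A's children (from adjacency): B, F, C, E

Answer: B F C E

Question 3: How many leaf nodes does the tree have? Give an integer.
Leaves (nodes with no children): B, C, D, H, J, K

Answer: 6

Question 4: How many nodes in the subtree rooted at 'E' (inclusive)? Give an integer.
Subtree rooted at E contains: E, H
Count = 2

Answer: 2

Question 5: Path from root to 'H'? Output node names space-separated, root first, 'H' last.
Walk down from root: L -> A -> E -> H

Answer: L A E H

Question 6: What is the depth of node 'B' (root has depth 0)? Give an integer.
Answer: 2

Derivation:
Path from root to B: L -> A -> B
Depth = number of edges = 2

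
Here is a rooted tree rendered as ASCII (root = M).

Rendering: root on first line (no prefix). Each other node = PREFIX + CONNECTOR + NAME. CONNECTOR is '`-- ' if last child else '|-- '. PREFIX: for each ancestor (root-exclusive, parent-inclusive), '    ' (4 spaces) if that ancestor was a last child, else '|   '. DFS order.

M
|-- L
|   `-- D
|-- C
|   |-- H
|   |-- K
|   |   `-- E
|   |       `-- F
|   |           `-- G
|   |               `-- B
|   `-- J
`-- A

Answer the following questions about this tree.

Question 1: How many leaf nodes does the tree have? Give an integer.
Leaves (nodes with no children): A, B, D, H, J

Answer: 5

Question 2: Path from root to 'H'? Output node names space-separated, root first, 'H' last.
Answer: M C H

Derivation:
Walk down from root: M -> C -> H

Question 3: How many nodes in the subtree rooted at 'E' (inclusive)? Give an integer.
Subtree rooted at E contains: B, E, F, G
Count = 4

Answer: 4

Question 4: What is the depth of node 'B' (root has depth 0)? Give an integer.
Answer: 6

Derivation:
Path from root to B: M -> C -> K -> E -> F -> G -> B
Depth = number of edges = 6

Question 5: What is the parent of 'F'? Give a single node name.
Answer: E

Derivation:
Scan adjacency: F appears as child of E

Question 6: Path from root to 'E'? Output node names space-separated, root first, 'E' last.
Answer: M C K E

Derivation:
Walk down from root: M -> C -> K -> E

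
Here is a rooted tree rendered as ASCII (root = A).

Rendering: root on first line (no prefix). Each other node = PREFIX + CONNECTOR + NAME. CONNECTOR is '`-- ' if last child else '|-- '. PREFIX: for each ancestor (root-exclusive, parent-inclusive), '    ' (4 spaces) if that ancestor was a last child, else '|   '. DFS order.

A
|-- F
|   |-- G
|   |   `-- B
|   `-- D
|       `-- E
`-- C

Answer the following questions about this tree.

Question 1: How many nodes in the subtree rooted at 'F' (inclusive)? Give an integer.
Subtree rooted at F contains: B, D, E, F, G
Count = 5

Answer: 5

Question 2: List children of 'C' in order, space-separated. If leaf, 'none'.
Node C's children (from adjacency): (leaf)

Answer: none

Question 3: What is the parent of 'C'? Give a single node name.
Answer: A

Derivation:
Scan adjacency: C appears as child of A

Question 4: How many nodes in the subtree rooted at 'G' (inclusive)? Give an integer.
Answer: 2

Derivation:
Subtree rooted at G contains: B, G
Count = 2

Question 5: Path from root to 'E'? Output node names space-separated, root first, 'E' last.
Walk down from root: A -> F -> D -> E

Answer: A F D E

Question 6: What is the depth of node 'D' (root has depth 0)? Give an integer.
Path from root to D: A -> F -> D
Depth = number of edges = 2

Answer: 2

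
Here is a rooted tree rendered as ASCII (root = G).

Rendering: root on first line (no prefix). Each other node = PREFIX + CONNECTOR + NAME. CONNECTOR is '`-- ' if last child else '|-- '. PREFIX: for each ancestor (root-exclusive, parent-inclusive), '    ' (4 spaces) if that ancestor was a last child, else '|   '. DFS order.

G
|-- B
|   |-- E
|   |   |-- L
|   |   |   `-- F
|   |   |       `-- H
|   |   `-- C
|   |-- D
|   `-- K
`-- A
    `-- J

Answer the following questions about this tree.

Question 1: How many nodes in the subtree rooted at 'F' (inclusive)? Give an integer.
Answer: 2

Derivation:
Subtree rooted at F contains: F, H
Count = 2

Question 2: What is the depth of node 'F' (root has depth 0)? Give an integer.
Path from root to F: G -> B -> E -> L -> F
Depth = number of edges = 4

Answer: 4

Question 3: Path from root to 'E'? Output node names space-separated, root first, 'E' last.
Answer: G B E

Derivation:
Walk down from root: G -> B -> E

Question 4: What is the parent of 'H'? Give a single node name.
Scan adjacency: H appears as child of F

Answer: F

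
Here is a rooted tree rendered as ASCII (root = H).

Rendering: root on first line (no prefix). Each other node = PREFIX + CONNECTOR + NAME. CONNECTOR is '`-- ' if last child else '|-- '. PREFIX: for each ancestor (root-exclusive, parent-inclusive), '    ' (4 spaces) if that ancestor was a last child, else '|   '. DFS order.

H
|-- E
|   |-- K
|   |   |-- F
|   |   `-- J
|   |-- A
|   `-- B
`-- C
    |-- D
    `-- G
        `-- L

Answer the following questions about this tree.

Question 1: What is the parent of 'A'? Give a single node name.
Scan adjacency: A appears as child of E

Answer: E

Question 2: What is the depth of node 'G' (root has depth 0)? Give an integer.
Path from root to G: H -> C -> G
Depth = number of edges = 2

Answer: 2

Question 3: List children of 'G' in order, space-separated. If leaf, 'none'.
Node G's children (from adjacency): L

Answer: L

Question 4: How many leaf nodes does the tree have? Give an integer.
Leaves (nodes with no children): A, B, D, F, J, L

Answer: 6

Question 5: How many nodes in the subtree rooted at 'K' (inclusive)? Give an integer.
Subtree rooted at K contains: F, J, K
Count = 3

Answer: 3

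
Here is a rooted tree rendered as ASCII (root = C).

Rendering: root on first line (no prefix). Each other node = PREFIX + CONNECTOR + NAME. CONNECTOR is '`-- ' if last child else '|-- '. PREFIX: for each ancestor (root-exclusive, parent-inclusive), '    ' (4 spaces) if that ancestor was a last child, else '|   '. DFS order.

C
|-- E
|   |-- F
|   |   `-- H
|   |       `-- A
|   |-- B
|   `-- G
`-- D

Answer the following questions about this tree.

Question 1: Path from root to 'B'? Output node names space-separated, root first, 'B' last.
Walk down from root: C -> E -> B

Answer: C E B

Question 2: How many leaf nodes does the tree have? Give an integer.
Leaves (nodes with no children): A, B, D, G

Answer: 4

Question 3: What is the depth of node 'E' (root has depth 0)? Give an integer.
Path from root to E: C -> E
Depth = number of edges = 1

Answer: 1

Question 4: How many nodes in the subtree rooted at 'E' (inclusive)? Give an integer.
Answer: 6

Derivation:
Subtree rooted at E contains: A, B, E, F, G, H
Count = 6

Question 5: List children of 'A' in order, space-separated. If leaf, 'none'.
Node A's children (from adjacency): (leaf)

Answer: none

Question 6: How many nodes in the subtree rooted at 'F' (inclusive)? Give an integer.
Subtree rooted at F contains: A, F, H
Count = 3

Answer: 3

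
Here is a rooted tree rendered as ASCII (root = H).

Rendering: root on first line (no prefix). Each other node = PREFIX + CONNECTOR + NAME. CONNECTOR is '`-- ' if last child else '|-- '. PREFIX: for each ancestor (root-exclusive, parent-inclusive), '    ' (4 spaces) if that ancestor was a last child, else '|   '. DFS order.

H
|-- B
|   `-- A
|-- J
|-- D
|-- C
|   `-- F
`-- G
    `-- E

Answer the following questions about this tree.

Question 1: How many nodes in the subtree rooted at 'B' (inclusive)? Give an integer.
Subtree rooted at B contains: A, B
Count = 2

Answer: 2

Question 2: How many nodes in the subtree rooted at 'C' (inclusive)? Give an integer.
Subtree rooted at C contains: C, F
Count = 2

Answer: 2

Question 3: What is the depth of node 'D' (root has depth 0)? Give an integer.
Path from root to D: H -> D
Depth = number of edges = 1

Answer: 1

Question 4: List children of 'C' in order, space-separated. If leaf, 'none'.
Node C's children (from adjacency): F

Answer: F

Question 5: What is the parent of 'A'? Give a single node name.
Scan adjacency: A appears as child of B

Answer: B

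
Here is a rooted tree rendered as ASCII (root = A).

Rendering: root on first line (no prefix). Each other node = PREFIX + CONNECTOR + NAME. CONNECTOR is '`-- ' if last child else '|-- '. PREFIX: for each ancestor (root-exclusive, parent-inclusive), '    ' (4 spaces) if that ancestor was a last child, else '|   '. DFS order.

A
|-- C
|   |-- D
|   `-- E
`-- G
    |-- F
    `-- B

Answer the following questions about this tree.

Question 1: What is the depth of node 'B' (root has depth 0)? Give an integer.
Answer: 2

Derivation:
Path from root to B: A -> G -> B
Depth = number of edges = 2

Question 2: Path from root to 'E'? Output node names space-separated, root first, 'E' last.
Walk down from root: A -> C -> E

Answer: A C E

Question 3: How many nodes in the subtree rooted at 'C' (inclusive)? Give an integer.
Subtree rooted at C contains: C, D, E
Count = 3

Answer: 3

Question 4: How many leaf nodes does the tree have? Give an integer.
Answer: 4

Derivation:
Leaves (nodes with no children): B, D, E, F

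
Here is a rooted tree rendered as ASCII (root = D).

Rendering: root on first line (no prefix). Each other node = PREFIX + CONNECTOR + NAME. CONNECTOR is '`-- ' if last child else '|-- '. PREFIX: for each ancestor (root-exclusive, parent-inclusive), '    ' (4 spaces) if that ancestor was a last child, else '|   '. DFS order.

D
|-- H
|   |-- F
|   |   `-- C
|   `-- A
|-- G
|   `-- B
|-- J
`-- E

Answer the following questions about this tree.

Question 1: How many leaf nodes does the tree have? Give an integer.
Leaves (nodes with no children): A, B, C, E, J

Answer: 5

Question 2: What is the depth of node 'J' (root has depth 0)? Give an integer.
Answer: 1

Derivation:
Path from root to J: D -> J
Depth = number of edges = 1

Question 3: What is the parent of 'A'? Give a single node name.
Scan adjacency: A appears as child of H

Answer: H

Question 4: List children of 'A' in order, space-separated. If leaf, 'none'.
Answer: none

Derivation:
Node A's children (from adjacency): (leaf)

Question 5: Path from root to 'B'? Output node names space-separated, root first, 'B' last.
Walk down from root: D -> G -> B

Answer: D G B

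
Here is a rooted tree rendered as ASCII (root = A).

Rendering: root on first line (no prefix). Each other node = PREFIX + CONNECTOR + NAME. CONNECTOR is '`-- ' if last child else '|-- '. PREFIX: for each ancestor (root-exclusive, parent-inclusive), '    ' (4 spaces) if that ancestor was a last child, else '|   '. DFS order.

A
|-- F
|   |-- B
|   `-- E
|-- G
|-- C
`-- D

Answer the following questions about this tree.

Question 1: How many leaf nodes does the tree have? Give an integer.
Leaves (nodes with no children): B, C, D, E, G

Answer: 5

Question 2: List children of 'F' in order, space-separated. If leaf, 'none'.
Node F's children (from adjacency): B, E

Answer: B E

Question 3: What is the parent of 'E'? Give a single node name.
Answer: F

Derivation:
Scan adjacency: E appears as child of F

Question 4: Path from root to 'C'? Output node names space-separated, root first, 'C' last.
Walk down from root: A -> C

Answer: A C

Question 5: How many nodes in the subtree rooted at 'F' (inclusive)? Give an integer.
Answer: 3

Derivation:
Subtree rooted at F contains: B, E, F
Count = 3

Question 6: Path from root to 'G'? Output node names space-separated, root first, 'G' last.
Answer: A G

Derivation:
Walk down from root: A -> G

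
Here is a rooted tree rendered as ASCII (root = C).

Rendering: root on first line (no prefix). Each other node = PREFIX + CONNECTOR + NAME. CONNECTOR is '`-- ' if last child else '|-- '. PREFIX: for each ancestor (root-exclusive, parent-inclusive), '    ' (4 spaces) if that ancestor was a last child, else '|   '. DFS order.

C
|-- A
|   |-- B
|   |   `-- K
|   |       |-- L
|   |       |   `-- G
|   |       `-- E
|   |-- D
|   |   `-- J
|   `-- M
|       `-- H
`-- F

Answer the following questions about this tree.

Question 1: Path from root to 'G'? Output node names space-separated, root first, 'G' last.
Walk down from root: C -> A -> B -> K -> L -> G

Answer: C A B K L G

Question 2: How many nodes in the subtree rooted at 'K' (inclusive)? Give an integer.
Subtree rooted at K contains: E, G, K, L
Count = 4

Answer: 4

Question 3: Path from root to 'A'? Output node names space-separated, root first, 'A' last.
Walk down from root: C -> A

Answer: C A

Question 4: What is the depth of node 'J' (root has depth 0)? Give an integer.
Answer: 3

Derivation:
Path from root to J: C -> A -> D -> J
Depth = number of edges = 3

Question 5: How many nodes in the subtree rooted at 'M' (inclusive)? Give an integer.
Subtree rooted at M contains: H, M
Count = 2

Answer: 2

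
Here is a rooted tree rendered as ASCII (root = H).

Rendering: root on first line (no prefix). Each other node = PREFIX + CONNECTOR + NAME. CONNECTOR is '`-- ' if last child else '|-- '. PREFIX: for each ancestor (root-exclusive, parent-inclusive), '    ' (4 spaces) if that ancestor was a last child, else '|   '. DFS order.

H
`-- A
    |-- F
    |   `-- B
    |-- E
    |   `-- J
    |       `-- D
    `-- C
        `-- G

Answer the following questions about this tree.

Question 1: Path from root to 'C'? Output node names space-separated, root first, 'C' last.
Walk down from root: H -> A -> C

Answer: H A C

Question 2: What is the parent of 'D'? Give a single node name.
Answer: J

Derivation:
Scan adjacency: D appears as child of J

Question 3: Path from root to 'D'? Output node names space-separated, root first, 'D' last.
Answer: H A E J D

Derivation:
Walk down from root: H -> A -> E -> J -> D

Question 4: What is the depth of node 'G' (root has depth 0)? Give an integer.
Answer: 3

Derivation:
Path from root to G: H -> A -> C -> G
Depth = number of edges = 3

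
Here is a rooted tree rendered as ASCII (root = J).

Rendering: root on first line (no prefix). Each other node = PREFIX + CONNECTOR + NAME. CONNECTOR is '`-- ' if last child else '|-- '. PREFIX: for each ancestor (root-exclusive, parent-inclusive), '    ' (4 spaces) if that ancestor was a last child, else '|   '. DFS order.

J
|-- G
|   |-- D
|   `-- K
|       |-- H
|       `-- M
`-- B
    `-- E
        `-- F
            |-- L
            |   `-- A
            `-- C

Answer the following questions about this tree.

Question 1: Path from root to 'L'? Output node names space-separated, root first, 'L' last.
Answer: J B E F L

Derivation:
Walk down from root: J -> B -> E -> F -> L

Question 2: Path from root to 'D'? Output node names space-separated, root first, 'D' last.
Answer: J G D

Derivation:
Walk down from root: J -> G -> D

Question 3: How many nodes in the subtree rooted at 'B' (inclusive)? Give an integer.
Subtree rooted at B contains: A, B, C, E, F, L
Count = 6

Answer: 6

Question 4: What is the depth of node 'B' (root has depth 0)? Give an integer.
Answer: 1

Derivation:
Path from root to B: J -> B
Depth = number of edges = 1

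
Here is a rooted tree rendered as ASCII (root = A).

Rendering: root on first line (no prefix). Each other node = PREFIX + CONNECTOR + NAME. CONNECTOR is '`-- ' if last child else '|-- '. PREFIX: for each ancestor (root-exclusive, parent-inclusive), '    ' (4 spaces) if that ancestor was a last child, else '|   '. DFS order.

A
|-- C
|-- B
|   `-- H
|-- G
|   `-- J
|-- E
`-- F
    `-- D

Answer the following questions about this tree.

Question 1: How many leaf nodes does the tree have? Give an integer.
Answer: 5

Derivation:
Leaves (nodes with no children): C, D, E, H, J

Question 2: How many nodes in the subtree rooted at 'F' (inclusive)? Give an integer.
Subtree rooted at F contains: D, F
Count = 2

Answer: 2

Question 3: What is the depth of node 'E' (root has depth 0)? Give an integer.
Path from root to E: A -> E
Depth = number of edges = 1

Answer: 1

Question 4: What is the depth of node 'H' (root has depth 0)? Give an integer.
Answer: 2

Derivation:
Path from root to H: A -> B -> H
Depth = number of edges = 2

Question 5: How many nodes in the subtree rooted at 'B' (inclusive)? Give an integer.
Answer: 2

Derivation:
Subtree rooted at B contains: B, H
Count = 2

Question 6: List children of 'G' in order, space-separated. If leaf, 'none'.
Node G's children (from adjacency): J

Answer: J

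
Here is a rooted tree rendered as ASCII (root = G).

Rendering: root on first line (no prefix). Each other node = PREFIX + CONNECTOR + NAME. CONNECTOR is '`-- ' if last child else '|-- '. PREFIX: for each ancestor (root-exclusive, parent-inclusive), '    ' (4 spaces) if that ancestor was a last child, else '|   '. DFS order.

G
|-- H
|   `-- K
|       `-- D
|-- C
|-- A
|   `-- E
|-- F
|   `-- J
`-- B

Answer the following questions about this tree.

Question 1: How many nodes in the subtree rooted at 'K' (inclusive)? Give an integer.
Answer: 2

Derivation:
Subtree rooted at K contains: D, K
Count = 2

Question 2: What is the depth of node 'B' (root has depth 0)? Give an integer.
Answer: 1

Derivation:
Path from root to B: G -> B
Depth = number of edges = 1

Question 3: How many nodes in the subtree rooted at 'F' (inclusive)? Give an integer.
Answer: 2

Derivation:
Subtree rooted at F contains: F, J
Count = 2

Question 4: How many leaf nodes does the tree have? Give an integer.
Answer: 5

Derivation:
Leaves (nodes with no children): B, C, D, E, J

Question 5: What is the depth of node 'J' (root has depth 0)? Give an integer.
Path from root to J: G -> F -> J
Depth = number of edges = 2

Answer: 2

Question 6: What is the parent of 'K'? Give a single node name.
Answer: H

Derivation:
Scan adjacency: K appears as child of H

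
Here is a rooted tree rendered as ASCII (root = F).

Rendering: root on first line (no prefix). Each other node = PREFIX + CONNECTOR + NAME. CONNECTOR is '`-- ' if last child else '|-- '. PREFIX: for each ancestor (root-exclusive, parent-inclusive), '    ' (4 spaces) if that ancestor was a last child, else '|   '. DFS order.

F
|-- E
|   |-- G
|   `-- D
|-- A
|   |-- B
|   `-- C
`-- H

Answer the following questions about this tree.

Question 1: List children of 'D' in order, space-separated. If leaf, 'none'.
Answer: none

Derivation:
Node D's children (from adjacency): (leaf)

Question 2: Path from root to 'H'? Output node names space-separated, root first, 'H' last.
Answer: F H

Derivation:
Walk down from root: F -> H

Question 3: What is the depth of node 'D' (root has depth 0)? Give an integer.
Path from root to D: F -> E -> D
Depth = number of edges = 2

Answer: 2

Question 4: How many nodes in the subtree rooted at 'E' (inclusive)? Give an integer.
Subtree rooted at E contains: D, E, G
Count = 3

Answer: 3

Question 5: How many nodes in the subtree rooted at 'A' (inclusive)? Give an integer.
Answer: 3

Derivation:
Subtree rooted at A contains: A, B, C
Count = 3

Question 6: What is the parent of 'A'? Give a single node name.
Scan adjacency: A appears as child of F

Answer: F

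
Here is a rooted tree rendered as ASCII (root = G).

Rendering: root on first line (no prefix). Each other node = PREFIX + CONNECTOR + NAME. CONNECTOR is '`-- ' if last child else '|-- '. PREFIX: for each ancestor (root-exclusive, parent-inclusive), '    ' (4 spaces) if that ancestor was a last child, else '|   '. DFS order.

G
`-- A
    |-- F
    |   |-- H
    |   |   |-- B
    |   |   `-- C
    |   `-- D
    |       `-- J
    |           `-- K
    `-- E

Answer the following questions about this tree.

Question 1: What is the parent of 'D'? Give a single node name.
Scan adjacency: D appears as child of F

Answer: F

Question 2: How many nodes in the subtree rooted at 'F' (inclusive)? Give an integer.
Subtree rooted at F contains: B, C, D, F, H, J, K
Count = 7

Answer: 7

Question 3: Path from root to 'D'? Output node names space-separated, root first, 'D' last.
Answer: G A F D

Derivation:
Walk down from root: G -> A -> F -> D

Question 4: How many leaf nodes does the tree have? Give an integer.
Leaves (nodes with no children): B, C, E, K

Answer: 4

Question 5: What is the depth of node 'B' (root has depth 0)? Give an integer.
Path from root to B: G -> A -> F -> H -> B
Depth = number of edges = 4

Answer: 4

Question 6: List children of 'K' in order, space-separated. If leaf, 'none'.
Node K's children (from adjacency): (leaf)

Answer: none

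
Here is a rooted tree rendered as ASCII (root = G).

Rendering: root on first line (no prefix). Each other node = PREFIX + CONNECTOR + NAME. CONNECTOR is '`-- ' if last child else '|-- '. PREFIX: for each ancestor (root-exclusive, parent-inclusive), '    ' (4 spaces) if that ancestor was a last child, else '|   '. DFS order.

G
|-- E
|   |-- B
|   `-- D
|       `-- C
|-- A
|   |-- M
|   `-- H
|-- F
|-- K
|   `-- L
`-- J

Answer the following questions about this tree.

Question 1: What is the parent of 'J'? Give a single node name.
Answer: G

Derivation:
Scan adjacency: J appears as child of G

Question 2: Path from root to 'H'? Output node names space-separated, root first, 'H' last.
Answer: G A H

Derivation:
Walk down from root: G -> A -> H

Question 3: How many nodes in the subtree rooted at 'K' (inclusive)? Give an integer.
Subtree rooted at K contains: K, L
Count = 2

Answer: 2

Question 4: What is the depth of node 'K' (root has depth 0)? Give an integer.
Path from root to K: G -> K
Depth = number of edges = 1

Answer: 1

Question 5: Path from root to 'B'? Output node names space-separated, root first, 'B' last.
Answer: G E B

Derivation:
Walk down from root: G -> E -> B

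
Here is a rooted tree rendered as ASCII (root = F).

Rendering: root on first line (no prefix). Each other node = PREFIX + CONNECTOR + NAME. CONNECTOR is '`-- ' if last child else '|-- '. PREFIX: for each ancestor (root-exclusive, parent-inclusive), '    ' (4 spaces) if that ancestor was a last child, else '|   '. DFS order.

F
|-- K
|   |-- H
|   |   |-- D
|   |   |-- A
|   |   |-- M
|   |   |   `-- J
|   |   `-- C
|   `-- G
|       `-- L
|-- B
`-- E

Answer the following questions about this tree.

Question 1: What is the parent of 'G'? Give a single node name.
Scan adjacency: G appears as child of K

Answer: K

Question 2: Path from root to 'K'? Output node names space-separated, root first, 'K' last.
Answer: F K

Derivation:
Walk down from root: F -> K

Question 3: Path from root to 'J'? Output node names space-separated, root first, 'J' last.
Walk down from root: F -> K -> H -> M -> J

Answer: F K H M J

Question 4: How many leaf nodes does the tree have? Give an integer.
Answer: 7

Derivation:
Leaves (nodes with no children): A, B, C, D, E, J, L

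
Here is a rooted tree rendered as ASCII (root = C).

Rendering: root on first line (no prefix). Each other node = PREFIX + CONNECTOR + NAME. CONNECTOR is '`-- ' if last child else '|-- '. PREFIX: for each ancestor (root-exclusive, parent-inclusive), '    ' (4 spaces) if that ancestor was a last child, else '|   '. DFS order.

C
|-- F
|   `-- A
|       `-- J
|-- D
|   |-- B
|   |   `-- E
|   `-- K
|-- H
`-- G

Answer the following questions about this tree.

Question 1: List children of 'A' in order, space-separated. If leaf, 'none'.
Answer: J

Derivation:
Node A's children (from adjacency): J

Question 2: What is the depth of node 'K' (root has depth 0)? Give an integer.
Path from root to K: C -> D -> K
Depth = number of edges = 2

Answer: 2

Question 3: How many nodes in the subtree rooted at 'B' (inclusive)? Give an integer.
Subtree rooted at B contains: B, E
Count = 2

Answer: 2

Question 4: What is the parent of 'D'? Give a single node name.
Scan adjacency: D appears as child of C

Answer: C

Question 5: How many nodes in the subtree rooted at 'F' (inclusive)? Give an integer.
Subtree rooted at F contains: A, F, J
Count = 3

Answer: 3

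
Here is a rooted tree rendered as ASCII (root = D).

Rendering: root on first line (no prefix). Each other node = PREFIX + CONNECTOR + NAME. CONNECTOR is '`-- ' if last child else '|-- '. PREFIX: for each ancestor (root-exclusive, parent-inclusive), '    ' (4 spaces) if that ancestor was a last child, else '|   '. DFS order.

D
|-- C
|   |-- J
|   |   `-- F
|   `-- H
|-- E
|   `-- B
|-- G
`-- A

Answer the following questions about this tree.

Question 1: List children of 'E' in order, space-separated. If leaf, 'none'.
Answer: B

Derivation:
Node E's children (from adjacency): B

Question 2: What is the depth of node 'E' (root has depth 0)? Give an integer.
Answer: 1

Derivation:
Path from root to E: D -> E
Depth = number of edges = 1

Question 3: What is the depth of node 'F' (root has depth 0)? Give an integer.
Path from root to F: D -> C -> J -> F
Depth = number of edges = 3

Answer: 3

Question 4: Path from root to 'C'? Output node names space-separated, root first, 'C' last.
Answer: D C

Derivation:
Walk down from root: D -> C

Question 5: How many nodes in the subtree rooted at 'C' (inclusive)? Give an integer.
Answer: 4

Derivation:
Subtree rooted at C contains: C, F, H, J
Count = 4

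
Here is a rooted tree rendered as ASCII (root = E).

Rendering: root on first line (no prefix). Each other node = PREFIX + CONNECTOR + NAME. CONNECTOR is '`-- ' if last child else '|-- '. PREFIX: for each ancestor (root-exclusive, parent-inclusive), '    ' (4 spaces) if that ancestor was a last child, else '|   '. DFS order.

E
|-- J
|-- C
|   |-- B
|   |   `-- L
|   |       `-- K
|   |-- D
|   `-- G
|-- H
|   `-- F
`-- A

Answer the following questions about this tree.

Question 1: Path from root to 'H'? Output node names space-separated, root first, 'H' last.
Walk down from root: E -> H

Answer: E H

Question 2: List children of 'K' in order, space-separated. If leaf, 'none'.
Answer: none

Derivation:
Node K's children (from adjacency): (leaf)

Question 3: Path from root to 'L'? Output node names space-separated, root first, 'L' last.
Walk down from root: E -> C -> B -> L

Answer: E C B L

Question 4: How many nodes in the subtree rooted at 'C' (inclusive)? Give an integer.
Answer: 6

Derivation:
Subtree rooted at C contains: B, C, D, G, K, L
Count = 6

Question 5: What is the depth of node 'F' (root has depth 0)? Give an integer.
Answer: 2

Derivation:
Path from root to F: E -> H -> F
Depth = number of edges = 2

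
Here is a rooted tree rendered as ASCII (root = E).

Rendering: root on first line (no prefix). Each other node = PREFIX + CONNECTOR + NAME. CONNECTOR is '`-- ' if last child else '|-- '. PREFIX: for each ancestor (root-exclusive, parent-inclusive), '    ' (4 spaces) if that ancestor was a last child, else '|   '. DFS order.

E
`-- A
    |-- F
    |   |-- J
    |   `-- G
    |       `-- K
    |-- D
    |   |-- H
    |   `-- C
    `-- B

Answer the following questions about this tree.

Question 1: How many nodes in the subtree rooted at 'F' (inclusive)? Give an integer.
Subtree rooted at F contains: F, G, J, K
Count = 4

Answer: 4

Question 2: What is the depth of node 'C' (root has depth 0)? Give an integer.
Answer: 3

Derivation:
Path from root to C: E -> A -> D -> C
Depth = number of edges = 3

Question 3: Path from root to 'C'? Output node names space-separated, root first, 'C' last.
Walk down from root: E -> A -> D -> C

Answer: E A D C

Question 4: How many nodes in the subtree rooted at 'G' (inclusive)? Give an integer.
Subtree rooted at G contains: G, K
Count = 2

Answer: 2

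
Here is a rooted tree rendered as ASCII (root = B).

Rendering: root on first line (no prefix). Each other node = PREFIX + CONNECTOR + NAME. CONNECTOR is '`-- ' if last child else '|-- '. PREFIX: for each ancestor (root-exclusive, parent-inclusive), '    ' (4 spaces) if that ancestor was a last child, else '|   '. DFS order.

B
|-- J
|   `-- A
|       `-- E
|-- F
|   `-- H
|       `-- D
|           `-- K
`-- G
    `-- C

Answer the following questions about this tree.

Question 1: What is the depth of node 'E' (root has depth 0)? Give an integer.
Path from root to E: B -> J -> A -> E
Depth = number of edges = 3

Answer: 3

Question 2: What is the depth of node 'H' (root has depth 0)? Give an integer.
Answer: 2

Derivation:
Path from root to H: B -> F -> H
Depth = number of edges = 2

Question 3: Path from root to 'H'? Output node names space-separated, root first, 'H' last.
Answer: B F H

Derivation:
Walk down from root: B -> F -> H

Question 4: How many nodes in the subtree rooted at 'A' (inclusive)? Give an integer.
Subtree rooted at A contains: A, E
Count = 2

Answer: 2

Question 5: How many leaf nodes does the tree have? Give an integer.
Leaves (nodes with no children): C, E, K

Answer: 3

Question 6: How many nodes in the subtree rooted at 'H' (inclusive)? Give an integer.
Answer: 3

Derivation:
Subtree rooted at H contains: D, H, K
Count = 3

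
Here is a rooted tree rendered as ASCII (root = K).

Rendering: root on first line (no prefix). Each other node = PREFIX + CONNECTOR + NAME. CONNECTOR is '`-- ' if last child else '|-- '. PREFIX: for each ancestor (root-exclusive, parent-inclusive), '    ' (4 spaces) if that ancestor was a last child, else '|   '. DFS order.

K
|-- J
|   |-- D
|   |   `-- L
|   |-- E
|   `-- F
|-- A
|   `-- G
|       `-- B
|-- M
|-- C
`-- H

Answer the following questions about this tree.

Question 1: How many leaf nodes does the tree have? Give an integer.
Leaves (nodes with no children): B, C, E, F, H, L, M

Answer: 7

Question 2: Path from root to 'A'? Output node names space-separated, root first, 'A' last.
Answer: K A

Derivation:
Walk down from root: K -> A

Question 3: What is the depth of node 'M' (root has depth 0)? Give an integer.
Path from root to M: K -> M
Depth = number of edges = 1

Answer: 1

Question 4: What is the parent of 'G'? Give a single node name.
Answer: A

Derivation:
Scan adjacency: G appears as child of A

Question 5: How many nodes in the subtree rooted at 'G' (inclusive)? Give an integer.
Answer: 2

Derivation:
Subtree rooted at G contains: B, G
Count = 2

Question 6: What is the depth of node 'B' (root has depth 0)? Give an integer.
Path from root to B: K -> A -> G -> B
Depth = number of edges = 3

Answer: 3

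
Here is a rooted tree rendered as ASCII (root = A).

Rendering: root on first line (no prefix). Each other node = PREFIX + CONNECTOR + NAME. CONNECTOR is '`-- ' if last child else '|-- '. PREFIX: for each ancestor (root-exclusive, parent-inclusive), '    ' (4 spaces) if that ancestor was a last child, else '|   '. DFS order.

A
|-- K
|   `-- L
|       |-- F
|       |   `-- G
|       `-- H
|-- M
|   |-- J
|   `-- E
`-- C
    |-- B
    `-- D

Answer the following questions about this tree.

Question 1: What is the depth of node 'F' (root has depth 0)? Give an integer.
Answer: 3

Derivation:
Path from root to F: A -> K -> L -> F
Depth = number of edges = 3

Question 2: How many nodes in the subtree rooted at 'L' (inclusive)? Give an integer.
Answer: 4

Derivation:
Subtree rooted at L contains: F, G, H, L
Count = 4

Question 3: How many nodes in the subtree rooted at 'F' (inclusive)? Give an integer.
Subtree rooted at F contains: F, G
Count = 2

Answer: 2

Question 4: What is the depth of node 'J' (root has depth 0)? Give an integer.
Answer: 2

Derivation:
Path from root to J: A -> M -> J
Depth = number of edges = 2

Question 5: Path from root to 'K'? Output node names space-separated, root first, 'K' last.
Answer: A K

Derivation:
Walk down from root: A -> K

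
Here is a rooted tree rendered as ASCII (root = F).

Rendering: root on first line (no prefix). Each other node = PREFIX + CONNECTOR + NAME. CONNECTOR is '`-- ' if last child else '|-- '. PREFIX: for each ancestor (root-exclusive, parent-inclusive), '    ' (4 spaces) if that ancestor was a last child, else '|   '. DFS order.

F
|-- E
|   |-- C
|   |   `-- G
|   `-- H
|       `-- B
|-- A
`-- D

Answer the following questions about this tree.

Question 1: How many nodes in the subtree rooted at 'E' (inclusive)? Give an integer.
Subtree rooted at E contains: B, C, E, G, H
Count = 5

Answer: 5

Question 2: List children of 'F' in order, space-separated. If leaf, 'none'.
Node F's children (from adjacency): E, A, D

Answer: E A D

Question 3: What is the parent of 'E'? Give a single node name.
Scan adjacency: E appears as child of F

Answer: F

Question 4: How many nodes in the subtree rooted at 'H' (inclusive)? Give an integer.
Answer: 2

Derivation:
Subtree rooted at H contains: B, H
Count = 2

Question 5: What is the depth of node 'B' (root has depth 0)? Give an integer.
Path from root to B: F -> E -> H -> B
Depth = number of edges = 3

Answer: 3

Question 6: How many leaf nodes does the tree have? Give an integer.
Answer: 4

Derivation:
Leaves (nodes with no children): A, B, D, G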